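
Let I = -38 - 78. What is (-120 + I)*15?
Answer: -3540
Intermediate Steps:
I = -116
(-120 + I)*15 = (-120 - 116)*15 = -236*15 = -3540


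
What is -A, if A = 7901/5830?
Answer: -7901/5830 ≈ -1.3552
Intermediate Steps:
A = 7901/5830 (A = 7901*(1/5830) = 7901/5830 ≈ 1.3552)
-A = -1*7901/5830 = -7901/5830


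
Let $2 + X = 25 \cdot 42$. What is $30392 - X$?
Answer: $29344$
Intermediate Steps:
$X = 1048$ ($X = -2 + 25 \cdot 42 = -2 + 1050 = 1048$)
$30392 - X = 30392 - 1048 = 29344$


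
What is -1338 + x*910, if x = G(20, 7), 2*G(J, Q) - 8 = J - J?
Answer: 2302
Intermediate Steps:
G(J, Q) = 4 (G(J, Q) = 4 + (J - J)/2 = 4 + (1/2)*0 = 4 + 0 = 4)
x = 4
-1338 + x*910 = -1338 + 4*910 = -1338 + 3640 = 2302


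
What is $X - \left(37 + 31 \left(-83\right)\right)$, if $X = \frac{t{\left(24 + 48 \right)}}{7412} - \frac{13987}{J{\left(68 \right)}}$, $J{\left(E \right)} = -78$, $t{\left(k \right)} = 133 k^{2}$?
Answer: $\frac{405900839}{144534} \approx 2808.3$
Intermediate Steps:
$X = \frac{39362615}{144534}$ ($X = \frac{133 \left(24 + 48\right)^{2}}{7412} - \frac{13987}{-78} = 133 \cdot 72^{2} \cdot \frac{1}{7412} - - \frac{13987}{78} = 133 \cdot 5184 \cdot \frac{1}{7412} + \frac{13987}{78} = 689472 \cdot \frac{1}{7412} + \frac{13987}{78} = \frac{172368}{1853} + \frac{13987}{78} = \frac{39362615}{144534} \approx 272.34$)
$X - \left(37 + 31 \left(-83\right)\right) = \frac{39362615}{144534} - \left(37 + 31 \left(-83\right)\right) = \frac{39362615}{144534} - \left(37 - 2573\right) = \frac{39362615}{144534} - -2536 = \frac{39362615}{144534} + 2536 = \frac{405900839}{144534}$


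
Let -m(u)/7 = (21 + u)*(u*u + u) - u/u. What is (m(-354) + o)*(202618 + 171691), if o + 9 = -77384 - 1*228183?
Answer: 108916752105577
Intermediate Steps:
o = -305576 (o = -9 + (-77384 - 1*228183) = -9 + (-77384 - 228183) = -9 - 305567 = -305576)
m(u) = 7 - 7*(21 + u)*(u + u**2) (m(u) = -7*((21 + u)*(u*u + u) - u/u) = -7*((21 + u)*(u**2 + u) - 1*1) = -7*((21 + u)*(u + u**2) - 1) = -7*(-1 + (21 + u)*(u + u**2)) = 7 - 7*(21 + u)*(u + u**2))
(m(-354) + o)*(202618 + 171691) = ((7 - 154*(-354)**2 - 147*(-354) - 7*(-354)**3) - 305576)*(202618 + 171691) = ((7 - 154*125316 + 52038 - 7*(-44361864)) - 305576)*374309 = ((7 - 19298664 + 52038 + 310533048) - 305576)*374309 = (291286429 - 305576)*374309 = 290980853*374309 = 108916752105577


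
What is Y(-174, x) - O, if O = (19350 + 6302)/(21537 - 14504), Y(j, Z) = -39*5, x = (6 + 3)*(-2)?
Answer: -1397087/7033 ≈ -198.65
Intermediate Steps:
x = -18 (x = 9*(-2) = -18)
Y(j, Z) = -195
O = 25652/7033 ≈ 3.6474
Y(-174, x) - O = -195 - 1*25652/7033 = -195 - 25652/7033 = -1397087/7033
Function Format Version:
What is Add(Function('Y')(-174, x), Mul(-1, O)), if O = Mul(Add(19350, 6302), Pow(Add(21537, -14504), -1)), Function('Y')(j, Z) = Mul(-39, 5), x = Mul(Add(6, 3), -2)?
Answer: Rational(-1397087, 7033) ≈ -198.65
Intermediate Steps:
x = -18 (x = Mul(9, -2) = -18)
Function('Y')(j, Z) = -195
O = Rational(25652, 7033) (O = Mul(25652, Pow(7033, -1)) = Mul(25652, Rational(1, 7033)) = Rational(25652, 7033) ≈ 3.6474)
Add(Function('Y')(-174, x), Mul(-1, O)) = Add(-195, Mul(-1, Rational(25652, 7033))) = Add(-195, Rational(-25652, 7033)) = Rational(-1397087, 7033)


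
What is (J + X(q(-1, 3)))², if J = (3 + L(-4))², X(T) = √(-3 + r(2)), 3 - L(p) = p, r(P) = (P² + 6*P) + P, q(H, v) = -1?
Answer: (100 + √15)² ≈ 10790.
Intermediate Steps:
r(P) = P² + 7*P
L(p) = 3 - p
X(T) = √15 (X(T) = √(-3 + 2*(7 + 2)) = √(-3 + 2*9) = √(-3 + 18) = √15)
J = 100 (J = (3 + (3 - 1*(-4)))² = (3 + (3 + 4))² = (3 + 7)² = 10² = 100)
(J + X(q(-1, 3)))² = (100 + √15)²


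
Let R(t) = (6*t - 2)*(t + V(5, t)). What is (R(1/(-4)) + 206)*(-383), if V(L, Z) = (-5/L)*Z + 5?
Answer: -144391/2 ≈ -72196.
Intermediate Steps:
V(L, Z) = 5 - 5*Z/L (V(L, Z) = -5*Z/L + 5 = 5 - 5*Z/L)
R(t) = -10 + 30*t (R(t) = (6*t - 2)*(t + (5 - 5*t/5)) = (-2 + 6*t)*(t + (5 - 5*t*⅕)) = (-2 + 6*t)*(t + (5 - t)) = (-2 + 6*t)*5 = -10 + 30*t)
(R(1/(-4)) + 206)*(-383) = ((-10 + 30/(-4)) + 206)*(-383) = ((-10 + 30*(-¼)) + 206)*(-383) = ((-10 - 15/2) + 206)*(-383) = (-35/2 + 206)*(-383) = (377/2)*(-383) = -144391/2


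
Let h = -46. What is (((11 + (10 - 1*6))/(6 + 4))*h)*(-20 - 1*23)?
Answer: 2967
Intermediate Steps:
(((11 + (10 - 1*6))/(6 + 4))*h)*(-20 - 1*23) = (((11 + (10 - 1*6))/(6 + 4))*(-46))*(-20 - 1*23) = (((11 + (10 - 6))/10)*(-46))*(-20 - 23) = (((11 + 4)*(⅒))*(-46))*(-43) = ((15*(⅒))*(-46))*(-43) = ((3/2)*(-46))*(-43) = -69*(-43) = 2967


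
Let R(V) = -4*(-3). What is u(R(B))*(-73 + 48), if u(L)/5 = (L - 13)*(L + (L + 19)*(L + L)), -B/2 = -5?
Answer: 94500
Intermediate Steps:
B = 10 (B = -2*(-5) = 10)
R(V) = 12
u(L) = 5*(-13 + L)*(L + 2*L*(19 + L)) (u(L) = 5*((L - 13)*(L + (L + 19)*(L + L))) = 5*((-13 + L)*(L + (19 + L)*(2*L))) = 5*((-13 + L)*(L + 2*L*(19 + L))) = 5*(-13 + L)*(L + 2*L*(19 + L)))
u(R(B))*(-73 + 48) = (5*12*(-507 + 2*12² + 13*12))*(-73 + 48) = (5*12*(-507 + 2*144 + 156))*(-25) = (5*12*(-507 + 288 + 156))*(-25) = (5*12*(-63))*(-25) = -3780*(-25) = 94500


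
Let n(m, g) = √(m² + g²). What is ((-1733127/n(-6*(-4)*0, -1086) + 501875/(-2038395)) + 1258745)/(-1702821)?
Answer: -185529776670349/251301979210158 ≈ -0.73827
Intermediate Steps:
n(m, g) = √(g² + m²)
((-1733127/n(-6*(-4)*0, -1086) + 501875/(-2038395)) + 1258745)/(-1702821) = ((-1733127/√((-1086)² + (-6*(-4)*0)²) + 501875/(-2038395)) + 1258745)/(-1702821) = ((-1733127/√(1179396 + (24*0)²) + 501875*(-1/2038395)) + 1258745)*(-1/1702821) = ((-1733127/√(1179396 + 0²) - 100375/407679) + 1258745)*(-1/1702821) = ((-1733127/√(1179396 + 0) - 100375/407679) + 1258745)*(-1/1702821) = ((-1733127/(√1179396) - 100375/407679) + 1258745)*(-1/1702821) = ((-1733127/1086 - 100375/407679) + 1258745)*(-1/1702821) = ((-1733127*1/1086 - 100375/407679) + 1258745)*(-1/1702821) = ((-577709/362 - 100375/407679) + 1258745)*(-1/1702821) = (-235556163161/147579798 + 1258745)*(-1/1702821) = (185529776670349/147579798)*(-1/1702821) = -185529776670349/251301979210158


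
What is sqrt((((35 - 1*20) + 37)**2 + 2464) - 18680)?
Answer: 2*I*sqrt(3378) ≈ 116.24*I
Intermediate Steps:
sqrt((((35 - 1*20) + 37)**2 + 2464) - 18680) = sqrt((((35 - 20) + 37)**2 + 2464) - 18680) = sqrt(((15 + 37)**2 + 2464) - 18680) = sqrt((52**2 + 2464) - 18680) = sqrt((2704 + 2464) - 18680) = sqrt(5168 - 18680) = sqrt(-13512) = 2*I*sqrt(3378)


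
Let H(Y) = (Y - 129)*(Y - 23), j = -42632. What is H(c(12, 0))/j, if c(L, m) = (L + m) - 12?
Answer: -2967/42632 ≈ -0.069596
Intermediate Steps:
c(L, m) = -12 + L + m
H(Y) = (-129 + Y)*(-23 + Y)
H(c(12, 0))/j = (2967 + (-12 + 12 + 0)² - 152*(-12 + 12 + 0))/(-42632) = (2967 + 0² - 152*0)*(-1/42632) = (2967 + 0 + 0)*(-1/42632) = 2967*(-1/42632) = -2967/42632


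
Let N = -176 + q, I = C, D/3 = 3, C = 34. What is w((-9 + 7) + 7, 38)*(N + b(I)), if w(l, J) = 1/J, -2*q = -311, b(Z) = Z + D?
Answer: 45/76 ≈ 0.59210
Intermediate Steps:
D = 9 (D = 3*3 = 9)
I = 34
b(Z) = 9 + Z (b(Z) = Z + 9 = 9 + Z)
q = 311/2 (q = -½*(-311) = 311/2 ≈ 155.50)
N = -41/2 (N = -176 + 311/2 = -41/2 ≈ -20.500)
w((-9 + 7) + 7, 38)*(N + b(I)) = (-41/2 + (9 + 34))/38 = (-41/2 + 43)/38 = (1/38)*(45/2) = 45/76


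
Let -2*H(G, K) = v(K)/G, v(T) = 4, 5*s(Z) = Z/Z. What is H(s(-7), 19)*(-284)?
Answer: 2840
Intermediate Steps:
s(Z) = 1/5 (s(Z) = (Z/Z)/5 = (1/5)*1 = 1/5)
H(G, K) = -2/G
H(s(-7), 19)*(-284) = -2/1/5*(-284) = -2*5*(-284) = -10*(-284) = 2840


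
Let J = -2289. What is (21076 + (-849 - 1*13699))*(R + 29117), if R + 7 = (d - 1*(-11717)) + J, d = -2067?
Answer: 238082688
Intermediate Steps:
R = 7354 (R = -7 + ((-2067 - 1*(-11717)) - 2289) = -7 + ((-2067 + 11717) - 2289) = -7 + (9650 - 2289) = -7 + 7361 = 7354)
(21076 + (-849 - 1*13699))*(R + 29117) = (21076 + (-849 - 1*13699))*(7354 + 29117) = (21076 + (-849 - 13699))*36471 = (21076 - 14548)*36471 = 6528*36471 = 238082688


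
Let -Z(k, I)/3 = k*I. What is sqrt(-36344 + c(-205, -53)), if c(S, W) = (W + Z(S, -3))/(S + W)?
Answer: I*sqrt(604678083)/129 ≈ 190.62*I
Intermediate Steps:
Z(k, I) = -3*I*k (Z(k, I) = -3*k*I = -3*I*k)
c(S, W) = (W + 9*S)/(S + W) (c(S, W) = (W - 3*(-3)*S)/(S + W) = (W + 9*S)/(S + W))
sqrt(-36344 + c(-205, -53)) = sqrt(-36344 + (-53 + 9*(-205))/(-205 - 53)) = sqrt(-36344 + (-53 - 1845)/(-258)) = sqrt(-36344 - 1/258*(-1898)) = sqrt(-36344 + 949/129) = sqrt(-4687427/129) = I*sqrt(604678083)/129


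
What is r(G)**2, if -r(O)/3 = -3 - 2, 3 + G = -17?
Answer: 225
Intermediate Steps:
G = -20 (G = -3 - 17 = -20)
r(O) = 15 (r(O) = -3*(-3 - 2) = -3*(-5) = 15)
r(G)**2 = 15**2 = 225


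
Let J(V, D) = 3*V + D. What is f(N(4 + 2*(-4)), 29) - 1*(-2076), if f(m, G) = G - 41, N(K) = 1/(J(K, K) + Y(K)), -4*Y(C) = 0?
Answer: 2064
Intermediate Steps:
J(V, D) = D + 3*V
Y(C) = 0 (Y(C) = -¼*0 = 0)
N(K) = 1/(4*K) (N(K) = 1/((K + 3*K) + 0) = 1/(4*K + 0) = 1/(4*K))
f(m, G) = -41 + G
f(N(4 + 2*(-4)), 29) - 1*(-2076) = (-41 + 29) - 1*(-2076) = -12 + 2076 = 2064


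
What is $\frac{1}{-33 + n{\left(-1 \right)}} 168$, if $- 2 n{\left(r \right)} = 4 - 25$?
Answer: $- \frac{112}{15} \approx -7.4667$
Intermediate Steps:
$n{\left(r \right)} = \frac{21}{2}$ ($n{\left(r \right)} = - \frac{4 - 25}{2} = \left(- \frac{1}{2}\right) \left(-21\right) = \frac{21}{2}$)
$\frac{1}{-33 + n{\left(-1 \right)}} 168 = \frac{1}{-33 + \frac{21}{2}} \cdot 168 = \frac{1}{- \frac{45}{2}} \cdot 168 = \left(- \frac{2}{45}\right) 168 = - \frac{112}{15}$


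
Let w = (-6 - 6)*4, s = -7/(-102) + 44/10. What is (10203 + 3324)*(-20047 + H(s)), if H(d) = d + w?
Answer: -46199985039/170 ≈ -2.7176e+8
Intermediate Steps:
s = 2279/510 (s = -7*(-1/102) + 44*(1/10) = 7/102 + 22/5 = 2279/510 ≈ 4.4686)
w = -48 (w = -12*4 = -48)
H(d) = -48 + d (H(d) = d - 48 = -48 + d)
(10203 + 3324)*(-20047 + H(s)) = (10203 + 3324)*(-20047 + (-48 + 2279/510)) = 13527*(-20047 - 22201/510) = 13527*(-10246171/510) = -46199985039/170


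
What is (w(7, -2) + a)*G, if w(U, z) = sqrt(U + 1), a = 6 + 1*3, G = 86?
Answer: 774 + 172*sqrt(2) ≈ 1017.2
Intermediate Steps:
a = 9 (a = 6 + 3 = 9)
w(U, z) = sqrt(1 + U)
(w(7, -2) + a)*G = (sqrt(1 + 7) + 9)*86 = (sqrt(8) + 9)*86 = (2*sqrt(2) + 9)*86 = (9 + 2*sqrt(2))*86 = 774 + 172*sqrt(2)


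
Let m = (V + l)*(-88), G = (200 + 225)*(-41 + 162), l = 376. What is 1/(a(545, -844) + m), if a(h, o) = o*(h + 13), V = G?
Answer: -1/5029440 ≈ -1.9883e-7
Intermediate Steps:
G = 51425 (G = 425*121 = 51425)
V = 51425
a(h, o) = o*(13 + h)
m = -4558488 (m = (51425 + 376)*(-88) = 51801*(-88) = -4558488)
1/(a(545, -844) + m) = 1/(-844*(13 + 545) - 4558488) = 1/(-844*558 - 4558488) = 1/(-470952 - 4558488) = 1/(-5029440) = -1/5029440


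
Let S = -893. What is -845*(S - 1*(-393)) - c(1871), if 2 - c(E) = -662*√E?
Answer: 422498 - 662*√1871 ≈ 3.9386e+5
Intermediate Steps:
c(E) = 2 + 662*√E (c(E) = 2 - (-662)*√E = 2 + 662*√E)
-845*(S - 1*(-393)) - c(1871) = -845*(-893 - 1*(-393)) - (2 + 662*√1871) = -845*(-893 + 393) + (-2 - 662*√1871) = -845*(-500) + (-2 - 662*√1871) = 422500 + (-2 - 662*√1871) = 422498 - 662*√1871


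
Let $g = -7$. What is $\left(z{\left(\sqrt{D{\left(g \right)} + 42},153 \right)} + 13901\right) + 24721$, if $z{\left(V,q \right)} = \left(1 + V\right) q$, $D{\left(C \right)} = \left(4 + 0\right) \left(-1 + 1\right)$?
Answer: $38775 + 153 \sqrt{42} \approx 39767.0$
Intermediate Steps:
$D{\left(C \right)} = 0$ ($D{\left(C \right)} = 4 \cdot 0 = 0$)
$z{\left(V,q \right)} = q \left(1 + V\right)$
$\left(z{\left(\sqrt{D{\left(g \right)} + 42},153 \right)} + 13901\right) + 24721 = \left(153 \left(1 + \sqrt{0 + 42}\right) + 13901\right) + 24721 = \left(153 \left(1 + \sqrt{42}\right) + 13901\right) + 24721 = \left(\left(153 + 153 \sqrt{42}\right) + 13901\right) + 24721 = \left(14054 + 153 \sqrt{42}\right) + 24721 = 38775 + 153 \sqrt{42}$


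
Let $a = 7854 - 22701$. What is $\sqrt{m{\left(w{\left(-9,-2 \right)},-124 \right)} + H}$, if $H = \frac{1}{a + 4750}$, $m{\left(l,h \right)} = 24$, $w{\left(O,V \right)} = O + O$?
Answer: $\frac{\sqrt{2446775719}}{10097} \approx 4.899$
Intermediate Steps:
$a = -14847$
$w{\left(O,V \right)} = 2 O$
$H = - \frac{1}{10097}$ ($H = \frac{1}{-14847 + 4750} = \frac{1}{-10097} = - \frac{1}{10097} \approx -9.9039 \cdot 10^{-5}$)
$\sqrt{m{\left(w{\left(-9,-2 \right)},-124 \right)} + H} = \sqrt{24 - \frac{1}{10097}} = \sqrt{\frac{242327}{10097}} = \frac{\sqrt{2446775719}}{10097}$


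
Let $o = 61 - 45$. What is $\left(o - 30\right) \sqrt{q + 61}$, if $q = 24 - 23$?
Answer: $- 14 \sqrt{62} \approx -110.24$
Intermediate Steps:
$q = 1$
$o = 16$ ($o = 61 - 45 = 16$)
$\left(o - 30\right) \sqrt{q + 61} = \left(16 - 30\right) \sqrt{1 + 61} = - 14 \sqrt{62}$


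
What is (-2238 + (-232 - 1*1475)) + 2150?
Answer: -1795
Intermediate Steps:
(-2238 + (-232 - 1*1475)) + 2150 = (-2238 + (-232 - 1475)) + 2150 = (-2238 - 1707) + 2150 = -3945 + 2150 = -1795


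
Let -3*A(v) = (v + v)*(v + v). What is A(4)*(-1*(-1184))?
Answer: -75776/3 ≈ -25259.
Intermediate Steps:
A(v) = -4*v**2/3 (A(v) = -(v + v)*(v + v)/3 = -2*v*2*v/3 = -4*v**2/3)
A(4)*(-1*(-1184)) = (-4/3*4**2)*(-1*(-1184)) = -4/3*16*1184 = -64/3*1184 = -75776/3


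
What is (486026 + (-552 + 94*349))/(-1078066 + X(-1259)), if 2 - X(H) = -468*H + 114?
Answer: -51828/166739 ≈ -0.31083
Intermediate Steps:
X(H) = -112 + 468*H (X(H) = 2 - (-468*H + 114) = 2 - (114 - 468*H) = 2 + (-114 + 468*H) = -112 + 468*H)
(486026 + (-552 + 94*349))/(-1078066 + X(-1259)) = (486026 + (-552 + 94*349))/(-1078066 + (-112 + 468*(-1259))) = (486026 + (-552 + 32806))/(-1078066 + (-112 - 589212)) = (486026 + 32254)/(-1078066 - 589324) = 518280/(-1667390) = 518280*(-1/1667390) = -51828/166739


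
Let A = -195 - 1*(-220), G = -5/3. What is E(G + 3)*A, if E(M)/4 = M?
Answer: 400/3 ≈ 133.33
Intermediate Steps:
G = -5/3 (G = -5*⅓ = -5/3 ≈ -1.6667)
E(M) = 4*M
A = 25 (A = -195 + 220 = 25)
E(G + 3)*A = (4*(-5/3 + 3))*25 = (4*(4/3))*25 = (16/3)*25 = 400/3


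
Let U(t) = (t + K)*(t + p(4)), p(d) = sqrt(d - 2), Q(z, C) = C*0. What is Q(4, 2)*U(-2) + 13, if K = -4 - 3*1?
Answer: 13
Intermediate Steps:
Q(z, C) = 0
K = -7 (K = -4 - 3 = -7)
p(d) = sqrt(-2 + d)
U(t) = (-7 + t)*(t + sqrt(2)) (U(t) = (t - 7)*(t + sqrt(-2 + 4)) = (-7 + t)*(t + sqrt(2)))
Q(4, 2)*U(-2) + 13 = 0*((-2)**2 - 7*(-2) - 7*sqrt(2) - 2*sqrt(2)) + 13 = 0*(4 + 14 - 7*sqrt(2) - 2*sqrt(2)) + 13 = 0*(18 - 9*sqrt(2)) + 13 = 0 + 13 = 13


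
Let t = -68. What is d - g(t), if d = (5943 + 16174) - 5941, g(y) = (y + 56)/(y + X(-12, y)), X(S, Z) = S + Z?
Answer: 598509/37 ≈ 16176.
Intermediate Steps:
g(y) = (56 + y)/(-12 + 2*y) (g(y) = (y + 56)/(y + (-12 + y)) = (56 + y)/(-12 + 2*y))
d = 16176 (d = 22117 - 5941 = 16176)
d - g(t) = 16176 - (56 - 68)/(2*(-6 - 68)) = 16176 - (-12)/(2*(-74)) = 16176 - (-1)*(-12)/(2*74) = 16176 - 1*3/37 = 16176 - 3/37 = 598509/37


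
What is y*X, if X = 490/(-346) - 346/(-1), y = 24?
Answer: 1430712/173 ≈ 8270.0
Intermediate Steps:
X = 59613/173 (X = 490*(-1/346) - 346*(-1) = -245/173 + 346 = 59613/173 ≈ 344.58)
y*X = 24*(59613/173) = 1430712/173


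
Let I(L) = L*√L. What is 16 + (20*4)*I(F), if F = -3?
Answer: 16 - 240*I*√3 ≈ 16.0 - 415.69*I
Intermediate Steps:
I(L) = L^(3/2)
16 + (20*4)*I(F) = 16 + (20*4)*(-3)^(3/2) = 16 + 80*(-3*I*√3) = 16 - 240*I*√3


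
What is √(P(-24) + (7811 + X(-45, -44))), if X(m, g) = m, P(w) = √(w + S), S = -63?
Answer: √(7766 + I*√87) ≈ 88.125 + 0.0529*I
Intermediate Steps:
P(w) = √(-63 + w) (P(w) = √(w - 63) = √(-63 + w))
√(P(-24) + (7811 + X(-45, -44))) = √(√(-63 - 24) + (7811 - 45)) = √(√(-87) + 7766) = √(I*√87 + 7766) = √(7766 + I*√87)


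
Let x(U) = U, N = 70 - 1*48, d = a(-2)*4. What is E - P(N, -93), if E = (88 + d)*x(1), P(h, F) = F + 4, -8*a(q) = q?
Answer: 178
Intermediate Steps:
a(q) = -q/8
d = 1 (d = -1/8*(-2)*4 = (1/4)*4 = 1)
N = 22 (N = 70 - 48 = 22)
P(h, F) = 4 + F
E = 89 (E = (88 + 1)*1 = 89*1 = 89)
E - P(N, -93) = 89 - (4 - 93) = 89 - 1*(-89) = 89 + 89 = 178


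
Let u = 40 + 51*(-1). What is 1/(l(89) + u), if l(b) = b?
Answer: 1/78 ≈ 0.012821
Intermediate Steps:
u = -11 (u = 40 - 51 = -11)
1/(l(89) + u) = 1/(89 - 11) = 1/78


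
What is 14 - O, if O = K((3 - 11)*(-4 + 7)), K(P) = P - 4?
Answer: 42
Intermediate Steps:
K(P) = -4 + P
O = -28 (O = -4 + (3 - 11)*(-4 + 7) = -4 - 8*3 = -4 - 24 = -28)
14 - O = 14 - 1*(-28) = 14 + 28 = 42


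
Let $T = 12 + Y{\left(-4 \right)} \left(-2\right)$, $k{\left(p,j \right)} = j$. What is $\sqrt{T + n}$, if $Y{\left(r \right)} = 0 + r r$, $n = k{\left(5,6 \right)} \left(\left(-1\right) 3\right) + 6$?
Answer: $4 i \sqrt{2} \approx 5.6569 i$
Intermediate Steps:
$n = -12$ ($n = 6 \left(\left(-1\right) 3\right) + 6 = 6 \left(-3\right) + 6 = -18 + 6 = -12$)
$Y{\left(r \right)} = r^{2}$ ($Y{\left(r \right)} = 0 + r^{2} = r^{2}$)
$T = -20$ ($T = 12 + \left(-4\right)^{2} \left(-2\right) = 12 + 16 \left(-2\right) = 12 - 32 = -20$)
$\sqrt{T + n} = \sqrt{-20 - 12} = \sqrt{-32} = 4 i \sqrt{2}$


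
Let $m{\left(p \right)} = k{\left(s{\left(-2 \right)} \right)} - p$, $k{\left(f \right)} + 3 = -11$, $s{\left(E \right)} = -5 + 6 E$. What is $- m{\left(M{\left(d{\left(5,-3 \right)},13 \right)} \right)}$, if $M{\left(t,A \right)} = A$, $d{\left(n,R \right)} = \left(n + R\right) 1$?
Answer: $27$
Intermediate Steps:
$k{\left(f \right)} = -14$ ($k{\left(f \right)} = -3 - 11 = -14$)
$d{\left(n,R \right)} = R + n$ ($d{\left(n,R \right)} = \left(R + n\right) 1 = R + n$)
$m{\left(p \right)} = -14 - p$
$- m{\left(M{\left(d{\left(5,-3 \right)},13 \right)} \right)} = - (-14 - 13) = \left(-1\right) \left(-27\right) = 27$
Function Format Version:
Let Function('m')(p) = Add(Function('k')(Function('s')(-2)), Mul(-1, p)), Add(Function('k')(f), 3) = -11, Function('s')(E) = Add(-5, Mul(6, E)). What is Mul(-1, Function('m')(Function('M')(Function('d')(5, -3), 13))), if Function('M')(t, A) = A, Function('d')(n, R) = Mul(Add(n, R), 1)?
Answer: 27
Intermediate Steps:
Function('k')(f) = -14 (Function('k')(f) = Add(-3, -11) = -14)
Function('d')(n, R) = Add(R, n) (Function('d')(n, R) = Mul(Add(R, n), 1) = Add(R, n))
Function('m')(p) = Add(-14, Mul(-1, p))
Mul(-1, Function('m')(Function('M')(Function('d')(5, -3), 13))) = Mul(-1, Add(-14, Mul(-1, 13))) = Mul(-1, Add(-14, -13)) = Mul(-1, -27) = 27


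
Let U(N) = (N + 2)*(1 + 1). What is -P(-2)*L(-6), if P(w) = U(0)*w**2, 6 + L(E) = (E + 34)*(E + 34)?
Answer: -12448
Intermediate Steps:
L(E) = -6 + (34 + E)**2 (L(E) = -6 + (E + 34)*(E + 34) = -6 + (34 + E)*(34 + E) = -6 + (34 + E)**2)
U(N) = 4 + 2*N (U(N) = (2 + N)*2 = 4 + 2*N)
P(w) = 4*w**2 (P(w) = (4 + 2*0)*w**2 = (4 + 0)*w**2 = 4*w**2)
-P(-2)*L(-6) = -4*(-2)**2*(-6 + (34 - 6)**2) = -4*4*(-6 + 28**2) = -16*(-6 + 784) = -16*778 = -1*12448 = -12448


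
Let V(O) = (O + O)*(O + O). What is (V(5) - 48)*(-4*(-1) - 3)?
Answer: 52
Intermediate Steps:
V(O) = 4*O**2 (V(O) = (2*O)*(2*O) = 4*O**2)
(V(5) - 48)*(-4*(-1) - 3) = (4*5**2 - 48)*(-4*(-1) - 3) = (4*25 - 48)*(4 - 3) = (100 - 48)*1 = 52*1 = 52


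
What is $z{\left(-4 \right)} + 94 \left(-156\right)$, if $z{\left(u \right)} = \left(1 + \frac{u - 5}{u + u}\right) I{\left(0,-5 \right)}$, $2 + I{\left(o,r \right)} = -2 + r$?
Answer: $- \frac{117465}{8} \approx -14683.0$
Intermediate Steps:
$I{\left(o,r \right)} = -4 + r$ ($I{\left(o,r \right)} = -2 + \left(-2 + r\right) = -4 + r$)
$z{\left(u \right)} = -9 - \frac{9 \left(-5 + u\right)}{2 u}$ ($z{\left(u \right)} = \left(1 + \frac{u - 5}{u + u}\right) \left(-4 - 5\right) = \left(1 + \frac{-5 + u}{2 u}\right) \left(-9\right) = -9 - \frac{9 \left(-5 + u\right)}{2 u}$)
$z{\left(-4 \right)} + 94 \left(-156\right) = \frac{9 \left(5 - -12\right)}{2 \left(-4\right)} + 94 \left(-156\right) = \frac{9}{2} \left(- \frac{1}{4}\right) \left(5 + 12\right) - 14664 = \frac{9}{2} \left(- \frac{1}{4}\right) 17 - 14664 = - \frac{153}{8} - 14664 = - \frac{117465}{8}$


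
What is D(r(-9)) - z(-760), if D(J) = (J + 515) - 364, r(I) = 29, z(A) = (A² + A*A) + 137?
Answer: -1155157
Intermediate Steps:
z(A) = 137 + 2*A² (z(A) = (A² + A²) + 137 = 2*A² + 137 = 137 + 2*A²)
D(J) = 151 + J (D(J) = (515 + J) - 364 = 151 + J)
D(r(-9)) - z(-760) = (151 + 29) - (137 + 2*(-760)²) = 180 - (137 + 2*577600) = 180 - (137 + 1155200) = 180 - 1*1155337 = 180 - 1155337 = -1155157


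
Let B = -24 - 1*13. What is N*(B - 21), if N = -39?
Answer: 2262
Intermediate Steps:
B = -37 (B = -24 - 13 = -37)
N*(B - 21) = -39*(-37 - 21) = -39*(-58) = 2262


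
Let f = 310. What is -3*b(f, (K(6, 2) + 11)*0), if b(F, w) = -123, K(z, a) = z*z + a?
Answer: 369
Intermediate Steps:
K(z, a) = a + z**2 (K(z, a) = z**2 + a = a + z**2)
-3*b(f, (K(6, 2) + 11)*0) = -3*(-123) = 369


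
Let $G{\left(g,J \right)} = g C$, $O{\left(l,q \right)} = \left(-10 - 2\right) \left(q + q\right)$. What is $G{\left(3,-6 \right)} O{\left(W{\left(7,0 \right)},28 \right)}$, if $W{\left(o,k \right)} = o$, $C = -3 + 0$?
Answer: $6048$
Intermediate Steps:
$C = -3$
$O{\left(l,q \right)} = - 24 q$ ($O{\left(l,q \right)} = - 12 \cdot 2 q = - 24 q$)
$G{\left(g,J \right)} = - 3 g$ ($G{\left(g,J \right)} = g \left(-3\right) = - 3 g$)
$G{\left(3,-6 \right)} O{\left(W{\left(7,0 \right)},28 \right)} = \left(-3\right) 3 \left(\left(-24\right) 28\right) = \left(-9\right) \left(-672\right) = 6048$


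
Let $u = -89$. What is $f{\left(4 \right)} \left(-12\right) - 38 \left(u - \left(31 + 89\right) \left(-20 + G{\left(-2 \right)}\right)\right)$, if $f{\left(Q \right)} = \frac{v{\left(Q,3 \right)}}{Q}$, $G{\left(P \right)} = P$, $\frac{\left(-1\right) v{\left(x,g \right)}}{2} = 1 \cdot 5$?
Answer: $-96908$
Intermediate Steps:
$v{\left(x,g \right)} = -10$ ($v{\left(x,g \right)} = - 2 \cdot 1 \cdot 5 = \left(-2\right) 5 = -10$)
$f{\left(Q \right)} = - \frac{10}{Q}$
$f{\left(4 \right)} \left(-12\right) - 38 \left(u - \left(31 + 89\right) \left(-20 + G{\left(-2 \right)}\right)\right) = - \frac{10}{4} \left(-12\right) - 38 \left(-89 - \left(31 + 89\right) \left(-20 - 2\right)\right) = \left(-10\right) \frac{1}{4} \left(-12\right) - 38 \left(-89 - 120 \left(-22\right)\right) = \left(- \frac{5}{2}\right) \left(-12\right) - 38 \left(-89 - -2640\right) = 30 - 38 \left(-89 + 2640\right) = 30 - 96938 = -96908$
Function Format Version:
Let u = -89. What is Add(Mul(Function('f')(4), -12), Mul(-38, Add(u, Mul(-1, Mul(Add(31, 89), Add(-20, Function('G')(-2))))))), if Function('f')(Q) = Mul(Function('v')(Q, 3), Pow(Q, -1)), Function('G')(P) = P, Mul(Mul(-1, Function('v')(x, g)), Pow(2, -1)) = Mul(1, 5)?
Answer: -96908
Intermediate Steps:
Function('v')(x, g) = -10 (Function('v')(x, g) = Mul(-2, Mul(1, 5)) = Mul(-2, 5) = -10)
Function('f')(Q) = Mul(-10, Pow(Q, -1))
Add(Mul(Function('f')(4), -12), Mul(-38, Add(u, Mul(-1, Mul(Add(31, 89), Add(-20, Function('G')(-2))))))) = Add(Mul(Mul(-10, Pow(4, -1)), -12), Mul(-38, Add(-89, Mul(-1, Mul(Add(31, 89), Add(-20, -2)))))) = Add(Mul(Mul(-10, Rational(1, 4)), -12), Mul(-38, Add(-89, Mul(-1, Mul(120, -22))))) = Add(Mul(Rational(-5, 2), -12), Mul(-38, Add(-89, Mul(-1, -2640)))) = Add(30, Mul(-38, Add(-89, 2640))) = Add(30, Mul(-38, 2551)) = Add(30, -96938) = -96908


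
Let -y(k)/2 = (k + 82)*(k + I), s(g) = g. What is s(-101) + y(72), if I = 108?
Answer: -55541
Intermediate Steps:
y(k) = -2*(82 + k)*(108 + k) (y(k) = -2*(k + 82)*(k + 108) = -2*(82 + k)*(108 + k))
s(-101) + y(72) = -101 + (-17712 - 380*72 - 2*72²) = -101 + (-17712 - 27360 - 2*5184) = -101 + (-17712 - 27360 - 10368) = -101 - 55440 = -55541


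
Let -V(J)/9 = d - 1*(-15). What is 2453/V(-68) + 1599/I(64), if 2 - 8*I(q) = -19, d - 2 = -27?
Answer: 400931/630 ≈ 636.40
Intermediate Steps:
d = -25 (d = 2 - 27 = -25)
V(J) = 90 (V(J) = -9*(-25 - 1*(-15)) = -9*(-25 + 15) = -9*(-10) = 90)
I(q) = 21/8 (I(q) = 1/4 - 1/8*(-19) = 1/4 + 19/8 = 21/8)
2453/V(-68) + 1599/I(64) = 2453/90 + 1599/(21/8) = 2453*(1/90) + 1599*(8/21) = 2453/90 + 4264/7 = 400931/630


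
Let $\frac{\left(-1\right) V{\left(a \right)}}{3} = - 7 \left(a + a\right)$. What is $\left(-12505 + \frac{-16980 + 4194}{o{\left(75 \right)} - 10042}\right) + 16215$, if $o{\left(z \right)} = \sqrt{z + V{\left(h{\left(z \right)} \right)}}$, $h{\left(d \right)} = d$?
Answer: $\frac{374239376702}{100838539} + \frac{63930 \sqrt{129}}{100838539} \approx 3711.3$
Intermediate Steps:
$V{\left(a \right)} = 42 a$ ($V{\left(a \right)} = - 3 \left(- 7 \left(a + a\right)\right) = - 3 \left(- 7 \cdot 2 a\right) = - 3 \left(- 14 a\right) = 42 a$)
$o{\left(z \right)} = \sqrt{43} \sqrt{z}$ ($o{\left(z \right)} = \sqrt{z + 42 z} = \sqrt{43 z} = \sqrt{43} \sqrt{z}$)
$\left(-12505 + \frac{-16980 + 4194}{o{\left(75 \right)} - 10042}\right) + 16215 = \left(-12505 + \frac{-16980 + 4194}{\sqrt{43} \sqrt{75} - 10042}\right) + 16215 = \left(-12505 - \frac{12786}{\sqrt{43} \cdot 5 \sqrt{3} - 10042}\right) + 16215 = \left(-12505 - \frac{12786}{5 \sqrt{129} - 10042}\right) + 16215 = \left(-12505 - \frac{12786}{-10042 + 5 \sqrt{129}}\right) + 16215 = 3710 - \frac{12786}{-10042 + 5 \sqrt{129}}$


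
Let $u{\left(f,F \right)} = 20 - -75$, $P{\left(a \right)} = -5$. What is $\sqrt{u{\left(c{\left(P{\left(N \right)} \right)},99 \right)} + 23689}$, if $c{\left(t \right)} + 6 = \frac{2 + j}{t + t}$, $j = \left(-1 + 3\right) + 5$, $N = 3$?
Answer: $2 \sqrt{5946} \approx 154.22$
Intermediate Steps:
$j = 7$ ($j = 2 + 5 = 7$)
$c{\left(t \right)} = -6 + \frac{9}{2 t}$ ($c{\left(t \right)} = -6 + \frac{2 + 7}{t + t} = -6 + \frac{9}{2 t}$)
$u{\left(f,F \right)} = 95$ ($u{\left(f,F \right)} = 20 + 75 = 95$)
$\sqrt{u{\left(c{\left(P{\left(N \right)} \right)},99 \right)} + 23689} = \sqrt{95 + 23689} = \sqrt{23784} = 2 \sqrt{5946}$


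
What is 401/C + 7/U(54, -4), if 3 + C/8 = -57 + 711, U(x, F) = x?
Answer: 9685/46872 ≈ 0.20663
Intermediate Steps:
C = 5208 (C = -24 + 8*(-57 + 711) = -24 + 8*654 = -24 + 5232 = 5208)
401/C + 7/U(54, -4) = 401/5208 + 7/54 = 9685/46872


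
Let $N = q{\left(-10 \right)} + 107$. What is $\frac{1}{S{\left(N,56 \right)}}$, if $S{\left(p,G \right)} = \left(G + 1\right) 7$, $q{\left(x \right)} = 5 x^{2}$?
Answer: $\frac{1}{399} \approx 0.0025063$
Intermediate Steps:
$N = 607$ ($N = 5 \left(-10\right)^{2} + 107 = 5 \cdot 100 + 107 = 500 + 107 = 607$)
$S{\left(p,G \right)} = 7 + 7 G$ ($S{\left(p,G \right)} = \left(1 + G\right) 7 = 7 + 7 G$)
$\frac{1}{S{\left(N,56 \right)}} = \frac{1}{7 + 7 \cdot 56} = \frac{1}{7 + 392} = \frac{1}{399}$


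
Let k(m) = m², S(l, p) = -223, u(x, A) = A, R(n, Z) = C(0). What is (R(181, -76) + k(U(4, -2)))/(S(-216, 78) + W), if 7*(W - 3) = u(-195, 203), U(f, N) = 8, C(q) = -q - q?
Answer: -64/191 ≈ -0.33508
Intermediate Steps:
C(q) = -2*q
R(n, Z) = 0 (R(n, Z) = -2*0 = 0)
W = 32 (W = 3 + (⅐)*203 = 3 + 29 = 32)
(R(181, -76) + k(U(4, -2)))/(S(-216, 78) + W) = (0 + 8²)/(-223 + 32) = (0 + 64)/(-191) = 64*(-1/191) = -64/191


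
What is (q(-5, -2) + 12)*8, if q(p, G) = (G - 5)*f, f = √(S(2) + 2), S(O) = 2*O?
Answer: 96 - 56*√6 ≈ -41.171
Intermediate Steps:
f = √6 (f = √(2*2 + 2) = √(4 + 2) = √6 ≈ 2.4495)
q(p, G) = √6*(-5 + G) (q(p, G) = (G - 5)*√6 = (-5 + G)*√6 = √6*(-5 + G))
(q(-5, -2) + 12)*8 = (√6*(-5 - 2) + 12)*8 = (√6*(-7) + 12)*8 = (-7*√6 + 12)*8 = (12 - 7*√6)*8 = 96 - 56*√6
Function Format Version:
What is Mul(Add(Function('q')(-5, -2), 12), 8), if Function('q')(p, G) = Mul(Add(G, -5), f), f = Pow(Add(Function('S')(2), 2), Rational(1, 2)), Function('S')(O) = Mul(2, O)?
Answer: Add(96, Mul(-56, Pow(6, Rational(1, 2)))) ≈ -41.171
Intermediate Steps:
f = Pow(6, Rational(1, 2)) (f = Pow(Add(Mul(2, 2), 2), Rational(1, 2)) = Pow(Add(4, 2), Rational(1, 2)) = Pow(6, Rational(1, 2)) ≈ 2.4495)
Function('q')(p, G) = Mul(Pow(6, Rational(1, 2)), Add(-5, G)) (Function('q')(p, G) = Mul(Add(G, -5), Pow(6, Rational(1, 2))) = Mul(Add(-5, G), Pow(6, Rational(1, 2))) = Mul(Pow(6, Rational(1, 2)), Add(-5, G)))
Mul(Add(Function('q')(-5, -2), 12), 8) = Mul(Add(Mul(Pow(6, Rational(1, 2)), Add(-5, -2)), 12), 8) = Mul(Add(Mul(Pow(6, Rational(1, 2)), -7), 12), 8) = Mul(Add(Mul(-7, Pow(6, Rational(1, 2))), 12), 8) = Mul(Add(12, Mul(-7, Pow(6, Rational(1, 2)))), 8) = Add(96, Mul(-56, Pow(6, Rational(1, 2))))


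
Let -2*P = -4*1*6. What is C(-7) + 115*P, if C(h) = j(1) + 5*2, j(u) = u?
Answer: 1391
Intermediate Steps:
P = 12 (P = -(-4*1)*6/2 = -(-2)*6 = -½*(-24) = 12)
C(h) = 11 (C(h) = 1 + 5*2 = 1 + 10 = 11)
C(-7) + 115*P = 11 + 115*12 = 11 + 1380 = 1391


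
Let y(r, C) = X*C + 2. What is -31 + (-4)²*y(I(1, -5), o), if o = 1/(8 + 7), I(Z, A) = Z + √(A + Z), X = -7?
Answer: -97/15 ≈ -6.4667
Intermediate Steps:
o = 1/15 ≈ 0.066667
y(r, C) = 2 - 7*C (y(r, C) = -7*C + 2 = 2 - 7*C)
-31 + (-4)²*y(I(1, -5), o) = -31 + (-4)²*(2 - 7*1/15) = -31 + 16*(2 - 7/15) = -31 + 16*(23/15) = -31 + 368/15 = -97/15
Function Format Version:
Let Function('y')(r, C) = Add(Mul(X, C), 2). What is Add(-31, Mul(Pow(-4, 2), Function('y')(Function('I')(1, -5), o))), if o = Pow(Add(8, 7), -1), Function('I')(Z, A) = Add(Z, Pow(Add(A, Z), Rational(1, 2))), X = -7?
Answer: Rational(-97, 15) ≈ -6.4667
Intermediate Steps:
o = Rational(1, 15) (o = Pow(15, -1) = Rational(1, 15) ≈ 0.066667)
Function('y')(r, C) = Add(2, Mul(-7, C)) (Function('y')(r, C) = Add(Mul(-7, C), 2) = Add(2, Mul(-7, C)))
Add(-31, Mul(Pow(-4, 2), Function('y')(Function('I')(1, -5), o))) = Add(-31, Mul(Pow(-4, 2), Add(2, Mul(-7, Rational(1, 15))))) = Add(-31, Mul(16, Add(2, Rational(-7, 15)))) = Add(-31, Mul(16, Rational(23, 15))) = Add(-31, Rational(368, 15)) = Rational(-97, 15)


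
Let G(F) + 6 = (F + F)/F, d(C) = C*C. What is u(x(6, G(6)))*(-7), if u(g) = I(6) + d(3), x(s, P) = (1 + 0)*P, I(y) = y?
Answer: -105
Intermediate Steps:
d(C) = C²
G(F) = -4 (G(F) = -6 + (F + F)/F = -6 + (2*F)/F = -6 + 2 = -4)
x(s, P) = P (x(s, P) = 1*P = P)
u(g) = 15 (u(g) = 6 + 3² = 6 + 9 = 15)
u(x(6, G(6)))*(-7) = 15*(-7) = -105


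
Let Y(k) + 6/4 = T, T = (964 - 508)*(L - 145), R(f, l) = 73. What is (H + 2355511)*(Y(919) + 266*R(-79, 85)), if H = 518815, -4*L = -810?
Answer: 131174178499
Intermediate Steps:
L = 405/2 (L = -1/4*(-810) = 405/2 ≈ 202.50)
T = 26220 (T = (964 - 508)*(405/2 - 145) = 456*(115/2) = 26220)
Y(k) = 52437/2 (Y(k) = -3/2 + 26220 = 52437/2)
(H + 2355511)*(Y(919) + 266*R(-79, 85)) = (518815 + 2355511)*(52437/2 + 266*73) = 2874326*(52437/2 + 19418) = 2874326*(91273/2) = 131174178499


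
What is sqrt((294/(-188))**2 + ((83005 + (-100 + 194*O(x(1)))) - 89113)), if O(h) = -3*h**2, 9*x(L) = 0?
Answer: I*sqrt(54832279)/94 ≈ 78.775*I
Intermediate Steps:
x(L) = 0 (x(L) = (1/9)*0 = 0)
sqrt((294/(-188))**2 + ((83005 + (-100 + 194*O(x(1)))) - 89113)) = sqrt((294/(-188))**2 + ((83005 + (-100 + 194*(-3*0**2))) - 89113)) = sqrt((294*(-1/188))**2 + ((83005 + (-100 + 194*(-3*0))) - 89113)) = sqrt((-147/94)**2 + ((83005 + (-100 + 194*0)) - 89113)) = sqrt(21609/8836 + ((83005 + (-100 + 0)) - 89113)) = sqrt(21609/8836 + ((83005 - 100) - 89113)) = sqrt(21609/8836 + (82905 - 89113)) = sqrt(21609/8836 - 6208) = sqrt(-54832279/8836) = I*sqrt(54832279)/94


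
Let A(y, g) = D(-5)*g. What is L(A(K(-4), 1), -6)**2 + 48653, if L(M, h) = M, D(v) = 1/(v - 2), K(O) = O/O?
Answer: 2383998/49 ≈ 48653.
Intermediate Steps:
K(O) = 1
D(v) = 1/(-2 + v)
A(y, g) = -g/7 (A(y, g) = g/(-2 - 5) = g/(-7) = -g/7)
L(A(K(-4), 1), -6)**2 + 48653 = (-1/7*1)**2 + 48653 = (-1/7)**2 + 48653 = 1/49 + 48653 = 2383998/49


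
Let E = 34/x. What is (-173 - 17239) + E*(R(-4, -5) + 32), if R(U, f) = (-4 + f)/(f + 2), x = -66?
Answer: -575191/33 ≈ -17430.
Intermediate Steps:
E = -17/33 (E = 34/(-66) = 34*(-1/66) = -17/33 ≈ -0.51515)
R(U, f) = (-4 + f)/(2 + f)
(-173 - 17239) + E*(R(-4, -5) + 32) = (-173 - 17239) - 17*((-4 - 5)/(2 - 5) + 32)/33 = -17412 - 17*(-9/(-3) + 32)/33 = -17412 - 17*(-⅓*(-9) + 32)/33 = -17412 - 17*(3 + 32)/33 = -17412 - 17/33*35 = -17412 - 595/33 = -575191/33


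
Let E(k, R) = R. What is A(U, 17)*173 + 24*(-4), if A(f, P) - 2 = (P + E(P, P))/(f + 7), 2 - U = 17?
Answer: -1941/4 ≈ -485.25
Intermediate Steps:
U = -15 (U = 2 - 1*17 = 2 - 17 = -15)
A(f, P) = 2 + 2*P/(7 + f) (A(f, P) = 2 + (P + P)/(f + 7) = 2 + (2*P)/(7 + f) = 2 + 2*P/(7 + f))
A(U, 17)*173 + 24*(-4) = (2*(7 + 17 - 15)/(7 - 15))*173 + 24*(-4) = (2*9/(-8))*173 - 96 = (2*(-⅛)*9)*173 - 96 = -9/4*173 - 96 = -1557/4 - 96 = -1941/4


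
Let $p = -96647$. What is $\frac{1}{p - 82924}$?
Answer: $- \frac{1}{179571} \approx -5.5688 \cdot 10^{-6}$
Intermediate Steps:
$\frac{1}{p - 82924} = \frac{1}{-96647 - 82924} = \frac{1}{-179571} = - \frac{1}{179571}$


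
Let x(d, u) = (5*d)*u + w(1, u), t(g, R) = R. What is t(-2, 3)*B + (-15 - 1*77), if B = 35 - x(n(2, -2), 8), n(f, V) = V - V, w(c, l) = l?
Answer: -11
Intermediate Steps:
n(f, V) = 0
x(d, u) = u + 5*d*u (x(d, u) = (5*d)*u + u = 5*d*u + u = u + 5*d*u)
B = 27 (B = 35 - 8*(1 + 5*0) = 35 - 8*(1 + 0) = 35 - 8 = 27)
t(-2, 3)*B + (-15 - 1*77) = 3*27 + (-15 - 1*77) = 81 + (-15 - 77) = 81 - 92 = -11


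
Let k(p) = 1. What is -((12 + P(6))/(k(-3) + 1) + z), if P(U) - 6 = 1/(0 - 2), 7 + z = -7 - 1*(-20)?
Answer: -59/4 ≈ -14.750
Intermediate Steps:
z = 6 (z = -7 + (-7 - 1*(-20)) = -7 + (-7 + 20) = -7 + 13 = 6)
P(U) = 11/2 (P(U) = 6 + 1/(0 - 2) = 6 + 1/(-2) = 6 - ½ = 11/2)
-((12 + P(6))/(k(-3) + 1) + z) = -((12 + 11/2)/(1 + 1) + 6) = -((35/2)/2 + 6) = -((35/2)*(½) + 6) = -(35/4 + 6) = -1*59/4 = -59/4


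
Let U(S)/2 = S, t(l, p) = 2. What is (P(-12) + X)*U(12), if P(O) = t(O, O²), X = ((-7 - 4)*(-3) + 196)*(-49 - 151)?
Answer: -1099152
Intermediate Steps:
U(S) = 2*S
X = -45800 (X = (-11*(-3) + 196)*(-200) = (33 + 196)*(-200) = 229*(-200) = -45800)
P(O) = 2
(P(-12) + X)*U(12) = (2 - 45800)*(2*12) = -45798*24 = -1099152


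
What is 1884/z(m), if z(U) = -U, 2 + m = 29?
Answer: -628/9 ≈ -69.778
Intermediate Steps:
m = 27 (m = -2 + 29 = 27)
1884/z(m) = 1884/((-1*27)) = 1884/(-27) = 1884*(-1/27) = -628/9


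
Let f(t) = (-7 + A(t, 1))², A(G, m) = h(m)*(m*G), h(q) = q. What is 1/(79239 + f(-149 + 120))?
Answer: 1/80535 ≈ 1.2417e-5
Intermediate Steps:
A(G, m) = G*m² (A(G, m) = m*(m*G) = m*(G*m) = G*m²)
f(t) = (-7 + t)² (f(t) = (-7 + t*1²)² = (-7 + t*1)² = (-7 + t)²)
1/(79239 + f(-149 + 120)) = 1/(79239 + (-7 + (-149 + 120))²) = 1/(79239 + (-7 - 29)²) = 1/(79239 + (-36)²) = 1/(79239 + 1296) = 1/80535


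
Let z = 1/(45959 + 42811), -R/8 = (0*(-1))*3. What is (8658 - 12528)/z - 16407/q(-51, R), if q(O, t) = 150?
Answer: -17177000469/50 ≈ -3.4354e+8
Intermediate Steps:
R = 0 (R = -8*0*(-1)*3 = -0*3 = -8*0 = 0)
z = 1/88770 ≈ 1.1265e-5
(8658 - 12528)/z - 16407/q(-51, R) = (8658 - 12528)/(1/88770) - 16407/150 = -3870*88770 - 16407*1/150 = -343539900 - 5469/50 = -17177000469/50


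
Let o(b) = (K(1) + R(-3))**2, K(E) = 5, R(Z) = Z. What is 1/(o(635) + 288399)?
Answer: 1/288403 ≈ 3.4674e-6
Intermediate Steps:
o(b) = 4 (o(b) = (5 - 3)**2 = 2**2 = 4)
1/(o(635) + 288399) = 1/(4 + 288399) = 1/288403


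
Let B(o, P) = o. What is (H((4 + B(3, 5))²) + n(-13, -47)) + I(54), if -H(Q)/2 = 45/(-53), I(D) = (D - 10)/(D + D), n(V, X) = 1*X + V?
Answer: -82847/1431 ≈ -57.894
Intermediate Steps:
n(V, X) = V + X (n(V, X) = X + V = V + X)
I(D) = (-10 + D)/(2*D) (I(D) = (-10 + D)/((2*D)) = (-10 + D)*(1/(2*D)) = (-10 + D)/(2*D))
H(Q) = 90/53 (H(Q) = -90/(-53) = -90*(-1)/53 = -2*(-45/53) = 90/53)
(H((4 + B(3, 5))²) + n(-13, -47)) + I(54) = (90/53 + (-13 - 47)) + (½)*(-10 + 54)/54 = (90/53 - 60) + (½)*(1/54)*44 = -3090/53 + 11/27 = -82847/1431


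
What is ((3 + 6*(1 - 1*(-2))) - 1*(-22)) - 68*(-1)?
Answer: 111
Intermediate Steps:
((3 + 6*(1 - 1*(-2))) - 1*(-22)) - 68*(-1) = ((3 + 6*(1 + 2)) + 22) + 68 = ((3 + 6*3) + 22) + 68 = ((3 + 18) + 22) + 68 = (21 + 22) + 68 = 43 + 68 = 111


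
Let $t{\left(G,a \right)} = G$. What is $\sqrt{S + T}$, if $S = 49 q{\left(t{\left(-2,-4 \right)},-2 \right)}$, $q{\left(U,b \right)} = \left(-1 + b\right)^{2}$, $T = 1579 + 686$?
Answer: $\sqrt{2706} \approx 52.019$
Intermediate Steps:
$T = 2265$
$S = 441$ ($S = 49 \left(-1 - 2\right)^{2} = 49 \left(-3\right)^{2} = 49 \cdot 9 = 441$)
$\sqrt{S + T} = \sqrt{441 + 2265} = \sqrt{2706}$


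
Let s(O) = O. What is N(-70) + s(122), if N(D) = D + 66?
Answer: 118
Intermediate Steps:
N(D) = 66 + D
N(-70) + s(122) = (66 - 70) + 122 = -4 + 122 = 118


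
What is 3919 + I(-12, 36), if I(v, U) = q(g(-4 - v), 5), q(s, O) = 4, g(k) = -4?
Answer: 3923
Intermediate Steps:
I(v, U) = 4
3919 + I(-12, 36) = 3919 + 4 = 3923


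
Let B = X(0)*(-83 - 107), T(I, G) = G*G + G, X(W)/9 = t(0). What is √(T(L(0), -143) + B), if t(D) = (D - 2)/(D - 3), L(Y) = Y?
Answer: 37*√14 ≈ 138.44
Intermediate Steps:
t(D) = (-2 + D)/(-3 + D)
X(W) = 6 (X(W) = 9*((-2 + 0)/(-3 + 0)) = 9*(-2/(-3)) = 9*(-⅓*(-2)) = 9*(⅔) = 6)
T(I, G) = G + G² (T(I, G) = G² + G = G + G²)
B = -1140 (B = 6*(-83 - 107) = 6*(-190) = -1140)
√(T(L(0), -143) + B) = √(-143*(1 - 143) - 1140) = √(-143*(-142) - 1140) = √(20306 - 1140) = √19166 = 37*√14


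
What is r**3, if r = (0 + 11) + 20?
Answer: 29791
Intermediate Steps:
r = 31 (r = 11 + 20 = 31)
r**3 = 31**3 = 29791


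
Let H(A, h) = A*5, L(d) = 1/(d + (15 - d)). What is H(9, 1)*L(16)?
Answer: 3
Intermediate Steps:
L(d) = 1/15
H(A, h) = 5*A
H(9, 1)*L(16) = (5*9)*(1/15) = 45*(1/15) = 3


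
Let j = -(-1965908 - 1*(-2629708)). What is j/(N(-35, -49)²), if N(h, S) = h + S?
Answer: -82975/882 ≈ -94.076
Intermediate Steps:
N(h, S) = S + h
j = -663800 (j = -(-1965908 + 2629708) = -1*663800 = -663800)
j/(N(-35, -49)²) = -663800/(-49 - 35)² = -663800/((-84)²) = -663800/7056 = -663800*1/7056 = -82975/882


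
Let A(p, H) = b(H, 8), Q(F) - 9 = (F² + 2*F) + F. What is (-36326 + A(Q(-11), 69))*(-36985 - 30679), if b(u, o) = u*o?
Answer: 2420611936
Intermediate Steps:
b(u, o) = o*u
Q(F) = 9 + F² + 3*F (Q(F) = 9 + ((F² + 2*F) + F) = 9 + (F² + 3*F) = 9 + F² + 3*F)
A(p, H) = 8*H
(-36326 + A(Q(-11), 69))*(-36985 - 30679) = (-36326 + 8*69)*(-36985 - 30679) = (-36326 + 552)*(-67664) = -35774*(-67664) = 2420611936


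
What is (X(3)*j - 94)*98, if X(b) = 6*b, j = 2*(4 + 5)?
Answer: 22540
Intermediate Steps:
j = 18 (j = 2*9 = 18)
(X(3)*j - 94)*98 = ((6*3)*18 - 94)*98 = (18*18 - 94)*98 = (324 - 94)*98 = 230*98 = 22540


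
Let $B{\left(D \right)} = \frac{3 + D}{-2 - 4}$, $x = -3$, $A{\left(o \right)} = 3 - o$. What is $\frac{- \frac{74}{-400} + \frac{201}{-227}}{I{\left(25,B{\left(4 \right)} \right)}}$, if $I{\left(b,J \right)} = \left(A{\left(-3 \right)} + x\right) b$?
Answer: $- \frac{31801}{3405000} \approx -0.0093395$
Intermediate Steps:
$B{\left(D \right)} = - \frac{1}{2} - \frac{D}{6}$ ($B{\left(D \right)} = \frac{3 + D}{-6} = \left(3 + D\right) \left(- \frac{1}{6}\right) = - \frac{1}{2} - \frac{D}{6}$)
$I{\left(b,J \right)} = 3 b$ ($I{\left(b,J \right)} = \left(\left(3 - -3\right) - 3\right) b = \left(\left(3 + 3\right) - 3\right) b = \left(6 - 3\right) b = 3 b$)
$\frac{- \frac{74}{-400} + \frac{201}{-227}}{I{\left(25,B{\left(4 \right)} \right)}} = \frac{- \frac{74}{-400} + \frac{201}{-227}}{3 \cdot 25} = \frac{\left(-74\right) \left(- \frac{1}{400}\right) + 201 \left(- \frac{1}{227}\right)}{75} = \left(\frac{37}{200} - \frac{201}{227}\right) \frac{1}{75} = \left(- \frac{31801}{45400}\right) \frac{1}{75} = - \frac{31801}{3405000}$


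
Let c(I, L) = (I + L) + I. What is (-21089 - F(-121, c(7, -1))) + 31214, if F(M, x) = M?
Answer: 10246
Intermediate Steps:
c(I, L) = L + 2*I
(-21089 - F(-121, c(7, -1))) + 31214 = (-21089 - 1*(-121)) + 31214 = (-21089 + 121) + 31214 = -20968 + 31214 = 10246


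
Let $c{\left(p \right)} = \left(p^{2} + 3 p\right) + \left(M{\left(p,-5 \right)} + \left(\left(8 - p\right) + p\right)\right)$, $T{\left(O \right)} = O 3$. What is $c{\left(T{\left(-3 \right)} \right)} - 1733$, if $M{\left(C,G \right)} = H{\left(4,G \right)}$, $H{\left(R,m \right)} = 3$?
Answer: $-1668$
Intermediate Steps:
$M{\left(C,G \right)} = 3$
$T{\left(O \right)} = 3 O$
$c{\left(p \right)} = 11 + p^{2} + 3 p$ ($c{\left(p \right)} = \left(p^{2} + 3 p\right) + \left(3 + \left(\left(8 - p\right) + p\right)\right) = \left(p^{2} + 3 p\right) + \left(3 + 8\right) = \left(p^{2} + 3 p\right) + 11 = 11 + p^{2} + 3 p$)
$c{\left(T{\left(-3 \right)} \right)} - 1733 = \left(11 + \left(3 \left(-3\right)\right)^{2} + 3 \cdot 3 \left(-3\right)\right) - 1733 = \left(11 + \left(-9\right)^{2} + 3 \left(-9\right)\right) - 1733 = \left(11 + 81 - 27\right) - 1733 = 65 - 1733 = -1668$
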